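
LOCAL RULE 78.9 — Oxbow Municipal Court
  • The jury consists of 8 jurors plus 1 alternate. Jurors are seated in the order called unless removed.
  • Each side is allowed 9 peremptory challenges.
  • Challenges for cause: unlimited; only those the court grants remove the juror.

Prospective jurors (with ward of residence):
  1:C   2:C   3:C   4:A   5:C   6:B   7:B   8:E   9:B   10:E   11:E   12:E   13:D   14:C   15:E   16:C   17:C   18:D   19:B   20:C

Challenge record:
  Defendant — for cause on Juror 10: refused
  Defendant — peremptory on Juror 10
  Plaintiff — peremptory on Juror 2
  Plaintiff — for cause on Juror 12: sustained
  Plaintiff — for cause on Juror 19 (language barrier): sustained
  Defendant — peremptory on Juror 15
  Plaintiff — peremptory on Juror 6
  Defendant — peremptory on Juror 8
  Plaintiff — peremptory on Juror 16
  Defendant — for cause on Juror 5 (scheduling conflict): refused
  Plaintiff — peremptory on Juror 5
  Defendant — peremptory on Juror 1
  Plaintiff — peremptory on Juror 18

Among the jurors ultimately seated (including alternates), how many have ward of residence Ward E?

Removed: #1, #2, #5, #6, #8, #10, #12, #15, #16, #18, #19.
Seated (9 incl. alternates): #3, #4, #7, #9, #11, #13, #14, #17, #20.
Of those, in Ward E: #11 → 1.

1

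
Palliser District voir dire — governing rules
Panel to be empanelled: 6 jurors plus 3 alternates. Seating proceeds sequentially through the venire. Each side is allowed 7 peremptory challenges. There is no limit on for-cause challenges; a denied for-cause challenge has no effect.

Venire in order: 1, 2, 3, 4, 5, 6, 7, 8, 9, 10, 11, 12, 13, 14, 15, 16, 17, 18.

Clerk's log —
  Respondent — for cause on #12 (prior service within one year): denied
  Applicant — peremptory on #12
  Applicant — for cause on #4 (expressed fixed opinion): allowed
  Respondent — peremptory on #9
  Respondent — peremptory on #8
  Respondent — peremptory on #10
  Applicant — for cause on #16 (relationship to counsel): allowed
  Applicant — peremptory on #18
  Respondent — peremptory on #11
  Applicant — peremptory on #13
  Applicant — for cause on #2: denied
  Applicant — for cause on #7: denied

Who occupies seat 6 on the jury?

7

Removed: #4, #8, #9, #10, #11, #12, #13, #16, #18. (#2, #7 stay — for-cause denied.)
Filling seats in venire order through position 6: #1, #2, #3, #5, #6, #7.
So seat 6 is #7.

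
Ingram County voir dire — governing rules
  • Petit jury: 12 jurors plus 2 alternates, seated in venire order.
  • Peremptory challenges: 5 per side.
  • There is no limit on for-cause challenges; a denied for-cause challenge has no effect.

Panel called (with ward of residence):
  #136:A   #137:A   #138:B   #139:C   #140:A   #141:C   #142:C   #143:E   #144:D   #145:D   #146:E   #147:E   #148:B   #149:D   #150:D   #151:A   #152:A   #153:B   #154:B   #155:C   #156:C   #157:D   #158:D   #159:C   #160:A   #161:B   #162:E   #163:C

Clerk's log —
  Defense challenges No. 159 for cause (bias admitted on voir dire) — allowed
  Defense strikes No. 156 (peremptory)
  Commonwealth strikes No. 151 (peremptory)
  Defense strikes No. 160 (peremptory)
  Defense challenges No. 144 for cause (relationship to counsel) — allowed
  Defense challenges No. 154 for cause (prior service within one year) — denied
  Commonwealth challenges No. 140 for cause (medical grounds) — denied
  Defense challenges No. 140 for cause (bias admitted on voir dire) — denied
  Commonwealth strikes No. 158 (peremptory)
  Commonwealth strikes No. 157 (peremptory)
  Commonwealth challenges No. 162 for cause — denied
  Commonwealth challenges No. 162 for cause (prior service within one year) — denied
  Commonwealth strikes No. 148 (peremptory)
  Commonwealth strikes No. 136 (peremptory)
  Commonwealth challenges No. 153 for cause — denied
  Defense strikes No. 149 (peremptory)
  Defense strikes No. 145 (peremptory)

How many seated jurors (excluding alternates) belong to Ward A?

3

Removed: #136, #144, #145, #148, #149, #151, #156, #157, #158, #159, #160.
Seated jurors 1–12: #137, #138, #139, #140, #141, #142, #143, #146, #147, #150, #152, #153 (alternates #154, #155 not counted).
Of those, in Ward A: #137, #140, #152 → 3.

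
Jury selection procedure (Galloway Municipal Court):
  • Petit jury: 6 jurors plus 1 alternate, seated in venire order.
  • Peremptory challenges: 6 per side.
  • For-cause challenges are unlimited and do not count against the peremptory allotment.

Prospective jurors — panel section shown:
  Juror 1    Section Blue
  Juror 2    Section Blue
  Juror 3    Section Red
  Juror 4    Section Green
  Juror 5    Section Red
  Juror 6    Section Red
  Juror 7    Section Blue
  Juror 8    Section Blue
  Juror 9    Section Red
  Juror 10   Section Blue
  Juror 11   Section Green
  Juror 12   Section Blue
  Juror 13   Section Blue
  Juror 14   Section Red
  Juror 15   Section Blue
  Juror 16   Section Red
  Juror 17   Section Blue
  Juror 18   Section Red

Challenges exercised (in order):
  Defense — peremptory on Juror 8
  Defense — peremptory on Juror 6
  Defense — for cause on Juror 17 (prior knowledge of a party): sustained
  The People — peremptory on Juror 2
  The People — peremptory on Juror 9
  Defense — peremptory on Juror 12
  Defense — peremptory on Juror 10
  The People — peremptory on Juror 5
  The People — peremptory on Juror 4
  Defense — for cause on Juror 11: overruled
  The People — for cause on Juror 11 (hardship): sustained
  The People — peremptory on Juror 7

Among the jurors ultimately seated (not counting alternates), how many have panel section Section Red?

Removed: #2, #4, #5, #6, #7, #8, #9, #10, #11, #12, #17.
Seated jurors 1–6: #1, #3, #13, #14, #15, #16 (alternates #18 not counted).
Of those, in Section Red: #3, #14, #16 → 3.

3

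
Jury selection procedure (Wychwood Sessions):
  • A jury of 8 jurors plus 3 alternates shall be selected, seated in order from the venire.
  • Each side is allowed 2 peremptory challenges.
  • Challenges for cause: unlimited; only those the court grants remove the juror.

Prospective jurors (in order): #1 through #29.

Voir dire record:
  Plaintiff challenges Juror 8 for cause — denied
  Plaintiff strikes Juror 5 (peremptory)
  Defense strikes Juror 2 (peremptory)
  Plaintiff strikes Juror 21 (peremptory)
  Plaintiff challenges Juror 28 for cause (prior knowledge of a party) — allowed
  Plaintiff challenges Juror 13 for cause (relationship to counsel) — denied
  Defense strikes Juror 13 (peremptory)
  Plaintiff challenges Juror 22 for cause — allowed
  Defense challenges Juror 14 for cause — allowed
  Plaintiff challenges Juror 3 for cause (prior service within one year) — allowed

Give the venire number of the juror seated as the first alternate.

12

Removed: #2, #3, #5, #13, #14, #21, #22, #28. (#8 stays — for-cause denied.)
Filling seats in venire order through position 9: #1, #4, #6, #7, #8, #9, #10, #11, #12.
So alternate 1 is #12.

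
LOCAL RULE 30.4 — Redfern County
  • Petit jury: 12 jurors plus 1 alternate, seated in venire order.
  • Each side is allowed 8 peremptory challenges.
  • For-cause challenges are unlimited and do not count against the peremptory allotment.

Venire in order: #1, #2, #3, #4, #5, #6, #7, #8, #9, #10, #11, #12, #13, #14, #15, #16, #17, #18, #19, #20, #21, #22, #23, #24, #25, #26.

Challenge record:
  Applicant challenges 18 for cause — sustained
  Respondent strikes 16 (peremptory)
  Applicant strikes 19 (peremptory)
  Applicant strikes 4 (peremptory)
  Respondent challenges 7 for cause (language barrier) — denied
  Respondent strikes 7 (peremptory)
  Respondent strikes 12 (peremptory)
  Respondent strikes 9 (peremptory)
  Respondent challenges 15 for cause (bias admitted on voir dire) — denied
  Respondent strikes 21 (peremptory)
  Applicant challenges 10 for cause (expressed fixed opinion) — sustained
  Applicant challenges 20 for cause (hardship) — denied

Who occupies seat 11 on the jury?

17

Removed: #4, #7, #9, #10, #12, #16, #18, #19, #21. (#15, #20 stay — for-cause denied.)
Seating in order: seats 1–12 → #1, #2, #3, #5, #6, #8, #11, #13, #14, #15, #17, #20; alternates → #22.
So seat 11 is #17.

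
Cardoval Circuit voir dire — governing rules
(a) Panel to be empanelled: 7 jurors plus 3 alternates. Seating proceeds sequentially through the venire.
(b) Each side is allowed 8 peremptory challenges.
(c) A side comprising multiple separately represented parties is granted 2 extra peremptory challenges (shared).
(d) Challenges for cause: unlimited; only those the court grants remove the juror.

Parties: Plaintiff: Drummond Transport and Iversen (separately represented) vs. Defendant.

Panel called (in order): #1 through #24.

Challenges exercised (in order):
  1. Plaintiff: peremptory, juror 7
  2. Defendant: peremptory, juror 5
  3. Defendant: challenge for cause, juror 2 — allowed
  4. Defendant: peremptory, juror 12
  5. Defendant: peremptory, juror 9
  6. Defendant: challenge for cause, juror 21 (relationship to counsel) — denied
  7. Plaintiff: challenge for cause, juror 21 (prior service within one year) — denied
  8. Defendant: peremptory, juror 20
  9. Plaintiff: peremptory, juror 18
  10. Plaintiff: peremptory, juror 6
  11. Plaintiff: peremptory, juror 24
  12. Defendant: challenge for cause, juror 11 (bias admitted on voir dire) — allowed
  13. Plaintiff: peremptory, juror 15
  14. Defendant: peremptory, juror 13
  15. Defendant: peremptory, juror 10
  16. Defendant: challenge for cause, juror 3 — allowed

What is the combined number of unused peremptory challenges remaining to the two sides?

Plaintiff allotment: 8 base + 2 multi-party = 10. Defendant allotment: 8.
Plaintiff peremptories used: #7, #18, #6, #24, #15 — 5 (the for-cause on #21 doesn't count).
Defendant peremptories used: #5, #12, #9, #20, #13, #10 — 6 (for-cause on #2, #21, #11, #3 don't count).
Remaining: (10 − 5) + (8 − 6) = 7.

7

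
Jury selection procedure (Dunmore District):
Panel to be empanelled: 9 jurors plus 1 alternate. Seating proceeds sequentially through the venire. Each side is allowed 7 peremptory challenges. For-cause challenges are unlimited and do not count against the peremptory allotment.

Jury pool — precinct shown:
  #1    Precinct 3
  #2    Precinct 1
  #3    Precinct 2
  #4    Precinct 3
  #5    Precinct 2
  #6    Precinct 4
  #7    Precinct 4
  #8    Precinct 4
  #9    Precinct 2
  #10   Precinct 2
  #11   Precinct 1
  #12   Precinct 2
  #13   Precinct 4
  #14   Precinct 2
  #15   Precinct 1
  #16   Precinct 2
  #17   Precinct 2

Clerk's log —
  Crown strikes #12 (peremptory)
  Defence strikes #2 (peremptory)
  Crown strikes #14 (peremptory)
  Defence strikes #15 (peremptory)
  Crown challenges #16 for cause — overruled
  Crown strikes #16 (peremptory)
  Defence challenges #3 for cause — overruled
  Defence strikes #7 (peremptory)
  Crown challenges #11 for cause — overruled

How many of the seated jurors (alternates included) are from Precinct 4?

Removed: #2, #7, #12, #14, #15, #16.
Seated (10 incl. alternates): #1, #3, #4, #5, #6, #8, #9, #10, #11, #13.
Of those, in Precinct 4: #6, #8, #13 → 3.

3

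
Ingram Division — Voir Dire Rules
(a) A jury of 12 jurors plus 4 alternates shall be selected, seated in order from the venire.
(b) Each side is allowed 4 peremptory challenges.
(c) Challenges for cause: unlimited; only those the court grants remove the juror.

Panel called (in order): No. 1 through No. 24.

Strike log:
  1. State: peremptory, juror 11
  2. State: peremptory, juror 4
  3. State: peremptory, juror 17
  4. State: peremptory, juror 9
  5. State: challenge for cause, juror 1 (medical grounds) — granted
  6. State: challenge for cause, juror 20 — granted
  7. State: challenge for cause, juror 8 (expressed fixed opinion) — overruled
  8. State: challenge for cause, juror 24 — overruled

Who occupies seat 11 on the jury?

15

Removed: #1, #4, #9, #11, #17, #20. (#8, #24 stay — for-cause denied.)
Seating in order: seats 1–12 → #2, #3, #5, #6, #7, #8, #10, #12, #13, #14, #15, #16; alternates → #18, #19, #21, #22.
So seat 11 is #15.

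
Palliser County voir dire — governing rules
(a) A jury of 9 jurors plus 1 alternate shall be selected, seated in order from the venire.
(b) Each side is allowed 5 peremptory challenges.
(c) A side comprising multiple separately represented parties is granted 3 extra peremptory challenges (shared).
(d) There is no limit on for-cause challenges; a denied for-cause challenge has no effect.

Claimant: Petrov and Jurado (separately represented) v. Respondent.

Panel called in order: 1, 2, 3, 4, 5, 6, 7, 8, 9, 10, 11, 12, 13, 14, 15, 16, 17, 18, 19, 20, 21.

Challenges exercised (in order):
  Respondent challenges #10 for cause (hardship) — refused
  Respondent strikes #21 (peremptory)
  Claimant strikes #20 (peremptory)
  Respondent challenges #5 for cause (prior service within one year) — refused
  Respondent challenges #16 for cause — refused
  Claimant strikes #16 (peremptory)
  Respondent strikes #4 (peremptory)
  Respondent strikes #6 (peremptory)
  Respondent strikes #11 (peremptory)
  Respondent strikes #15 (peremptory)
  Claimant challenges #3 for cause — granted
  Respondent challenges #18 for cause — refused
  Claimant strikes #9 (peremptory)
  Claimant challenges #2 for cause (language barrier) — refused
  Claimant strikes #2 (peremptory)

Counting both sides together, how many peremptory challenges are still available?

Claimant allotment: 5 base + 3 multi-party = 8. Respondent allotment: 5.
Claimant peremptories used: #20, #16, #9, #2 — 4 (for-cause on #3, #2 don't count).
Respondent peremptories used: #21, #4, #6, #11, #15 — 5 (for-cause on #10, #5, #16, #18 don't count).
Remaining: (8 − 4) + (5 − 5) = 4.

4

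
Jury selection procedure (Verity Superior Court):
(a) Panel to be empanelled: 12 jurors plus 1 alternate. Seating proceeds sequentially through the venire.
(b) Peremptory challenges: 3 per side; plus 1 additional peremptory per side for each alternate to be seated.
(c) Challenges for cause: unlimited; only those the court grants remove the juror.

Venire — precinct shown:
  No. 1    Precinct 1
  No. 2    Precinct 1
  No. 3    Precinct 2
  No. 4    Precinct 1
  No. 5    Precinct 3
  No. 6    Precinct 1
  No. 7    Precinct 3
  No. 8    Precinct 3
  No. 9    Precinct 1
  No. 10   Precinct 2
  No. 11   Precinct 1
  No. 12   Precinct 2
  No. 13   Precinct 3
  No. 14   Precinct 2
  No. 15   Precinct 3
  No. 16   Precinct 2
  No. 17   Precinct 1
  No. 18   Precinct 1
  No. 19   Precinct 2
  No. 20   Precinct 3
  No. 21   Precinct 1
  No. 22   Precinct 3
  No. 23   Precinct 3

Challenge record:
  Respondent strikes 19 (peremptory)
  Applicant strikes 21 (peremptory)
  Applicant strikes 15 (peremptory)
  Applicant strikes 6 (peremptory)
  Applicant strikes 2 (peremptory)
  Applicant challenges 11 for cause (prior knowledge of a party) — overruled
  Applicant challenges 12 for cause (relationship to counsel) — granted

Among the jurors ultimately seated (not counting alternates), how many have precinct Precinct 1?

Removed: #2, #6, #12, #15, #19, #21.
Seated jurors 1–12: #1, #3, #4, #5, #7, #8, #9, #10, #11, #13, #14, #16 (alternates #17 not counted).
Of those, in Precinct 1: #1, #4, #9, #11 → 4.

4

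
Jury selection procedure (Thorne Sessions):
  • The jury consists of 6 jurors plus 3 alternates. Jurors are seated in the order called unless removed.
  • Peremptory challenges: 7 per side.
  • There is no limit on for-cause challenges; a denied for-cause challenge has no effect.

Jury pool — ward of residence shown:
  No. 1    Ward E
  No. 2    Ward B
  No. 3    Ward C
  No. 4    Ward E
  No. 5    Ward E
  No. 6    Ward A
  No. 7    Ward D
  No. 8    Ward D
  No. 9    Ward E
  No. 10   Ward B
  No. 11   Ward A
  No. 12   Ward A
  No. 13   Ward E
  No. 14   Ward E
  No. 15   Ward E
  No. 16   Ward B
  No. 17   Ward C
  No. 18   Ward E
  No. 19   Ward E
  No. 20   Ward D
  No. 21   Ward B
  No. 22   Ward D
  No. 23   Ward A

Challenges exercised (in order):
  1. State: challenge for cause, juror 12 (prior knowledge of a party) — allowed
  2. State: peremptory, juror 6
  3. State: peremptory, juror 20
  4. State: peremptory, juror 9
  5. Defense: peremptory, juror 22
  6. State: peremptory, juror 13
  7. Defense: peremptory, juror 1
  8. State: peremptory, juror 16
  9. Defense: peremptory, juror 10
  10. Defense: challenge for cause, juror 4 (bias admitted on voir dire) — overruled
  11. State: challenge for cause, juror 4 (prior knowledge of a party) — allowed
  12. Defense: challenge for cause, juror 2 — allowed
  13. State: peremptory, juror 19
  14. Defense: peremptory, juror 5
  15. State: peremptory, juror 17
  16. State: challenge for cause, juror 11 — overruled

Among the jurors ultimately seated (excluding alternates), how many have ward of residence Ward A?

Removed: #1, #2, #4, #5, #6, #9, #10, #12, #13, #16, #17, #19, #20, #22.
Seated jurors 1–6: #3, #7, #8, #11, #14, #15 (alternates #18, #21, #23 not counted).
Of those, in Ward A: #11 → 1.

1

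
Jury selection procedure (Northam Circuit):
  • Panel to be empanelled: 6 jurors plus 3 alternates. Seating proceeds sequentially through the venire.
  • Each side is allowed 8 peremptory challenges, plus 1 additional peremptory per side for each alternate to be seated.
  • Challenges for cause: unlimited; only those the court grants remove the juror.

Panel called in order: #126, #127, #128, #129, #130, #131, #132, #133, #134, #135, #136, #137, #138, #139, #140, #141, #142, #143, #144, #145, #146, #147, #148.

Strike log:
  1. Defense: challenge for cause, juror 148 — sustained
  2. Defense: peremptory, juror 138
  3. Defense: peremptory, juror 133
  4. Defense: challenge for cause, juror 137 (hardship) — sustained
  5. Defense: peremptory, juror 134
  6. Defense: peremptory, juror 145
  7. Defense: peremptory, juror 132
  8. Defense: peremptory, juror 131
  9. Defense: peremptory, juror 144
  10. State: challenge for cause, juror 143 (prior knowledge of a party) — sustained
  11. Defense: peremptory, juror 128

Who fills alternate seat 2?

140

Removed: #128, #131, #132, #133, #134, #137, #138, #143, #144, #145, #148.
Seating in order: seats 1–6 → #126, #127, #129, #130, #135, #136; alternates → #139, #140, #141.
So alternate 2 is #140.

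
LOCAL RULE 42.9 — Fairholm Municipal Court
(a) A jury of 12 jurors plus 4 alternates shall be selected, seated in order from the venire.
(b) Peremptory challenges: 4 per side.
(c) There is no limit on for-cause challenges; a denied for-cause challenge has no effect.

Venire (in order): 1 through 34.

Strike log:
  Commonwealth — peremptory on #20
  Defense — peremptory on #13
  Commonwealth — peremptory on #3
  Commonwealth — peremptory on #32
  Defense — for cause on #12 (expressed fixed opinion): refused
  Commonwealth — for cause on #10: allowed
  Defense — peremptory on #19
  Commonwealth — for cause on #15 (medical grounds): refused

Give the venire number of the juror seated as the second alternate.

17

Removed: #3, #10, #13, #19, #20, #32. (#12, #15 stay — for-cause denied.)
Seating in order: seats 1–12 → #1, #2, #4, #5, #6, #7, #8, #9, #11, #12, #14, #15; alternates → #16, #17, #18, #21.
So alternate 2 is #17.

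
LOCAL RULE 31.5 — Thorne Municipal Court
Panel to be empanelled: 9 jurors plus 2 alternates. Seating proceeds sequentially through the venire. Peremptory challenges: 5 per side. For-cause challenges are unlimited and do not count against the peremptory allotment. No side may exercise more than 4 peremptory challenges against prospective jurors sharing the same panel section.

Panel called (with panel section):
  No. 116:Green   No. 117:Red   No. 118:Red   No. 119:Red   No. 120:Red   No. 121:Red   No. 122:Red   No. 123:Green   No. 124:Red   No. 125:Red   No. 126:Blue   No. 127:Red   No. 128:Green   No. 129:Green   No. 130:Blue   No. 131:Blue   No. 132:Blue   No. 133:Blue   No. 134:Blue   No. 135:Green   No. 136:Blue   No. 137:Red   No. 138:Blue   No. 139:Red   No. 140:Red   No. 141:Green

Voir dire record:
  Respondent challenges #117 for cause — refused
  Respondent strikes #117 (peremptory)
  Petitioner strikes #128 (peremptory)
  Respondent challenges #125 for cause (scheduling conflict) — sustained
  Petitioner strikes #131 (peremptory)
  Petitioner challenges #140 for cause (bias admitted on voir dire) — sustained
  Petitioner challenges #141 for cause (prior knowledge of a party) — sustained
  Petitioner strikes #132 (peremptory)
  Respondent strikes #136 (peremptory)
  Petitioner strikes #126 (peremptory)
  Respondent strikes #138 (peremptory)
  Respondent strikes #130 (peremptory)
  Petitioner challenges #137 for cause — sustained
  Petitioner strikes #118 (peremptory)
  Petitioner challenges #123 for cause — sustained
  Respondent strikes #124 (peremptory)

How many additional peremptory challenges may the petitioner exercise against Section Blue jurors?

Petitioner peremptories so far: #128, #131, #132, #126, #118 — 5 of 5 used, 0 left overall.
Against Section Blue: #131, #132, #126 — 3 used; per-section cap 4 leaves 1.
Binding limit: min(0, 1) = 0.

0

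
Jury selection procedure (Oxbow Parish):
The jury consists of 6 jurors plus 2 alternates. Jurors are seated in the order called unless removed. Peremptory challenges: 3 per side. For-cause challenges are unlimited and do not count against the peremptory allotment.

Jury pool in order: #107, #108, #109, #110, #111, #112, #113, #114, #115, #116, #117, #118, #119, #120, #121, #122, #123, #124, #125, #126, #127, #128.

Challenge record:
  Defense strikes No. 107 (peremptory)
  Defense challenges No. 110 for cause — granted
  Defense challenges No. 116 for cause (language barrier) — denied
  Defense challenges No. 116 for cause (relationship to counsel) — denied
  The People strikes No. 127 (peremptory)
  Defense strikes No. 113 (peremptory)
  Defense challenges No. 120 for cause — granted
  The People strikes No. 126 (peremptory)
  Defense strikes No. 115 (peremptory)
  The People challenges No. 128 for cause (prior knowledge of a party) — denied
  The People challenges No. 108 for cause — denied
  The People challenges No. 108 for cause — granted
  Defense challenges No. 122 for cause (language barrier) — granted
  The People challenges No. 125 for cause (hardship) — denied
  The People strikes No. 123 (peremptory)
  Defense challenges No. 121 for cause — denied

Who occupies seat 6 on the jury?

117

Removed: #107, #108, #110, #113, #115, #120, #122, #123, #126, #127. (#116, #121, #125, #128 stay — for-cause denied.)
Seating in order: seats 1–6 → #109, #111, #112, #114, #116, #117; alternates → #118, #119.
So seat 6 is #117.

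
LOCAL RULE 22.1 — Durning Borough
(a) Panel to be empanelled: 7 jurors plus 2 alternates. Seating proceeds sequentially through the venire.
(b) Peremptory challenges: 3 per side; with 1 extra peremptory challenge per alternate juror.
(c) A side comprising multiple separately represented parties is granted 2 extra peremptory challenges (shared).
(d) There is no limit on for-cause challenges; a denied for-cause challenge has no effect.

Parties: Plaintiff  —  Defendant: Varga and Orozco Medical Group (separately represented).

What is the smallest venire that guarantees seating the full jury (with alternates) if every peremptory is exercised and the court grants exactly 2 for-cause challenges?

23

Seats to fill: 7 + 2 alternates = 9.
Peremptories — Plaintiff: 3 + 1×2 = 5; Defendant: 3 + 1×2 + 2 = 7; total 12.
For-cause removals: 2.
Minimum venire: 9 + 12 + 2 = 23.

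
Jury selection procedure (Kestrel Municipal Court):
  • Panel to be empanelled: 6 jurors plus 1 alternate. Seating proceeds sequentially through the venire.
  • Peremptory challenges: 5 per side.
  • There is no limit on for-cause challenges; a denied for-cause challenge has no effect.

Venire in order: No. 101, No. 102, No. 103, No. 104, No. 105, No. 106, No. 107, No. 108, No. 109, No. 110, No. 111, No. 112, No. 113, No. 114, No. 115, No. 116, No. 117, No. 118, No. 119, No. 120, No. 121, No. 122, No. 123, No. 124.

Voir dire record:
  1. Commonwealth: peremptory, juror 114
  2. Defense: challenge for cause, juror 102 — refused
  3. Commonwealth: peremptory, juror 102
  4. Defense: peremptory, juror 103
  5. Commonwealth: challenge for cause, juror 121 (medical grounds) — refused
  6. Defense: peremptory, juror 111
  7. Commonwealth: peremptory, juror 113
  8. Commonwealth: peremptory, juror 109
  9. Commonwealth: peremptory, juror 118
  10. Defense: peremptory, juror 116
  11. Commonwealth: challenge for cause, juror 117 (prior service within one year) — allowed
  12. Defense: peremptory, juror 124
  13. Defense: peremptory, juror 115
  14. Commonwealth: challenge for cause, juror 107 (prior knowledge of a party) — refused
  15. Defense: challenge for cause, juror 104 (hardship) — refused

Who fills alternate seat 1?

Removed: #102, #103, #109, #111, #113, #114, #115, #116, #117, #118, #124. (#104, #107, #121 stay — for-cause denied.)
Seating in order: seats 1–6 → #101, #104, #105, #106, #107, #108; alternates → #110.
So alternate 1 is #110.

110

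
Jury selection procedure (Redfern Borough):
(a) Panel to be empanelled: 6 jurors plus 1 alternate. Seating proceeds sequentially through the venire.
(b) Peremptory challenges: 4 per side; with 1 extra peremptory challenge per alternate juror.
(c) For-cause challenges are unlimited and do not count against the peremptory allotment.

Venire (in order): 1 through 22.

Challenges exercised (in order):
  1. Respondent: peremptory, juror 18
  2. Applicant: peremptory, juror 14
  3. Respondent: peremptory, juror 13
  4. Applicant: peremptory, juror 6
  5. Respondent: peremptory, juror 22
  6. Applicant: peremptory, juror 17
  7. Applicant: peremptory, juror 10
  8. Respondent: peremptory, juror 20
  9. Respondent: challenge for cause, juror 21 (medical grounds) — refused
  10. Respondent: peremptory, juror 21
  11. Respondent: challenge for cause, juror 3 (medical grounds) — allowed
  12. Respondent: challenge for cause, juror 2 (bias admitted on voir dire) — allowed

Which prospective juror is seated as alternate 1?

Removed: #2, #3, #6, #10, #13, #14, #17, #18, #20, #21, #22.
Filling seats in venire order through position 7: #1, #4, #5, #7, #8, #9, #11.
So alternate 1 is #11.

11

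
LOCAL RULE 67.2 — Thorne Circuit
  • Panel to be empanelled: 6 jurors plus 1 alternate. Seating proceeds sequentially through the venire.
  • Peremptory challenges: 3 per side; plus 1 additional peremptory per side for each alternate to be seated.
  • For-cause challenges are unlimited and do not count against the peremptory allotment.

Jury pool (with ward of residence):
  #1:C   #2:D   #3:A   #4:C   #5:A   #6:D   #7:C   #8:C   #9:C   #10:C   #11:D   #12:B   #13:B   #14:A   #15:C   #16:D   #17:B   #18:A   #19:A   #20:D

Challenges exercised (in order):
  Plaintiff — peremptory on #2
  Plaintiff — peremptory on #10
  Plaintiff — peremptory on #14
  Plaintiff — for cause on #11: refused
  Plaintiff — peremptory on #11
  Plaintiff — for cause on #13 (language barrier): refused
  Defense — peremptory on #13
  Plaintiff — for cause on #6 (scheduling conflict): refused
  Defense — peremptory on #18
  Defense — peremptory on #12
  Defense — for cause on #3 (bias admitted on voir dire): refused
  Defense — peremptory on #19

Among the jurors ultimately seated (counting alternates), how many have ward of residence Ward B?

0

Removed: #2, #10, #11, #12, #13, #14, #18, #19.
Seated (7 incl. alternates): #1, #3, #4, #5, #6, #7, #8.
None of those are in Ward B → 0.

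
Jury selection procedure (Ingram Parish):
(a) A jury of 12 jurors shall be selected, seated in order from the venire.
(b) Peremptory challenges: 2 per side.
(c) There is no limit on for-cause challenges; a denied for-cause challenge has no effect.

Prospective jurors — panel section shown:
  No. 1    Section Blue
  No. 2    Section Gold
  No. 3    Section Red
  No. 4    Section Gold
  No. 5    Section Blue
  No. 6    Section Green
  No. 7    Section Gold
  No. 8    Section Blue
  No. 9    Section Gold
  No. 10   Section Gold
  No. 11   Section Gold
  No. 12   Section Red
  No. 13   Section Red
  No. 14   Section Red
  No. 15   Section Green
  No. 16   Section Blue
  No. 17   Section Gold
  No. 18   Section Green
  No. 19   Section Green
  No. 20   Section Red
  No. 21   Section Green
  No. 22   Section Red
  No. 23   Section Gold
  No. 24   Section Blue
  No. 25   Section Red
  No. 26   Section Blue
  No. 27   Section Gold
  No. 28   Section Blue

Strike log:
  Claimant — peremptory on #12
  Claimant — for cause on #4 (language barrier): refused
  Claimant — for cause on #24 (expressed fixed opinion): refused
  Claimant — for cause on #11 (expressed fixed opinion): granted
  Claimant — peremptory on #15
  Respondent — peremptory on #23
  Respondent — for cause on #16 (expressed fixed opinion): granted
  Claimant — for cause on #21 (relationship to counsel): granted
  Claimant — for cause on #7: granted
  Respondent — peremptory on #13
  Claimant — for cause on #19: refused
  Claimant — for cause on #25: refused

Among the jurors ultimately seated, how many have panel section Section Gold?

Removed: #7, #11, #12, #13, #15, #16, #21, #23.
Seated jurors 1–12: #1, #2, #3, #4, #5, #6, #8, #9, #10, #14, #17, #18.
Of those, in Section Gold: #2, #4, #9, #10, #17 → 5.

5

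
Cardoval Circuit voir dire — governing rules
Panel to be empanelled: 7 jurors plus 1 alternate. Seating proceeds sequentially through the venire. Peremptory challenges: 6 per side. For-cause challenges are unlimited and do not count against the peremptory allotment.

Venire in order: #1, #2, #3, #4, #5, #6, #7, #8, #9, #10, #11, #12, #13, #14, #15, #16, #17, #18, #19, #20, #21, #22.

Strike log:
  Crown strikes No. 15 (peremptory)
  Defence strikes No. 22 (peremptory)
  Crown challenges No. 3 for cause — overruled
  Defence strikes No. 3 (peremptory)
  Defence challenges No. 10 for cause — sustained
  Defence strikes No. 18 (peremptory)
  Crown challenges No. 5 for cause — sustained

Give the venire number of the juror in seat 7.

9

Removed: #3, #5, #10, #15, #18, #22.
Filling seats in venire order through position 7: #1, #2, #4, #6, #7, #8, #9.
So seat 7 is #9.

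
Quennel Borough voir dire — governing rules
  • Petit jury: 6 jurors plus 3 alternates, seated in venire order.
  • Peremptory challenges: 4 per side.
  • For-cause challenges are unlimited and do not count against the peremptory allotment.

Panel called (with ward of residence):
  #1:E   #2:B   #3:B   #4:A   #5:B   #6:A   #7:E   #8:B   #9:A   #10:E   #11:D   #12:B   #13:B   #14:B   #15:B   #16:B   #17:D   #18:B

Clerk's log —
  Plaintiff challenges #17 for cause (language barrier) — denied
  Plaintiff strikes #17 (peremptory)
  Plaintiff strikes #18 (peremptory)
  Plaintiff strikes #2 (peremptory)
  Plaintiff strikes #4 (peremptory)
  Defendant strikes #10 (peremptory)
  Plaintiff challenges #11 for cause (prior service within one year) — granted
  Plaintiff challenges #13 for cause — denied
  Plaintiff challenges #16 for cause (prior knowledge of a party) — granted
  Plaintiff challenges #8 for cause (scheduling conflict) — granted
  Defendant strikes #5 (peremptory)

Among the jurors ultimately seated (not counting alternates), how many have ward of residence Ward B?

Removed: #2, #4, #5, #8, #10, #11, #16, #17, #18.
Seated jurors 1–6: #1, #3, #6, #7, #9, #12 (alternates #13, #14, #15 not counted).
Of those, in Ward B: #3, #12 → 2.

2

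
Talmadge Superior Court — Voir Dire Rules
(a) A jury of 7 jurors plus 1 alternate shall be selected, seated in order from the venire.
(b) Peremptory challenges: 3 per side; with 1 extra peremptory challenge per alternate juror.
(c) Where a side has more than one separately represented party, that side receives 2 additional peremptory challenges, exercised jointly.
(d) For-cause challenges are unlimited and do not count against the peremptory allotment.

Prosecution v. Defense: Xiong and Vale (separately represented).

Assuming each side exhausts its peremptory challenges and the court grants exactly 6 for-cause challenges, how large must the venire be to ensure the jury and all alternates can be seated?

Seats to fill: 7 + 1 alternates = 8.
Peremptories — Prosecution: 3 + 1×1 = 4; Defense: 3 + 1×1 + 2 = 6; total 10.
For-cause removals: 6.
Minimum venire: 8 + 10 + 6 = 24.

24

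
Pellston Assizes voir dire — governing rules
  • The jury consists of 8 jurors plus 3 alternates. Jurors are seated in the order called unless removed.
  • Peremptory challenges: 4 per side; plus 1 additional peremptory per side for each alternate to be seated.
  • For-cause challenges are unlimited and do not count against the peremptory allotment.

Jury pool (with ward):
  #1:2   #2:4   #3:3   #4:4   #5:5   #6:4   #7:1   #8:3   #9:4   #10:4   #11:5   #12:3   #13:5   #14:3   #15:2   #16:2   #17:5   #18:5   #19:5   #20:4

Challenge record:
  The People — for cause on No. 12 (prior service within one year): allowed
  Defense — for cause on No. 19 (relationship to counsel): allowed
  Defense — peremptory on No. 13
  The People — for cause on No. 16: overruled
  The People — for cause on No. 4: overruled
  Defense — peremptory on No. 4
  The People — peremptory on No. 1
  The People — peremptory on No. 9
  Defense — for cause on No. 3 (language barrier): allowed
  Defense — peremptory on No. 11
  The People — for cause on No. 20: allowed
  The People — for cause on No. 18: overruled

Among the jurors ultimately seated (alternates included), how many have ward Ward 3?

2

Removed: #1, #3, #4, #9, #11, #12, #13, #19, #20.
Seated (11 incl. alternates): #2, #5, #6, #7, #8, #10, #14, #15, #16, #17, #18.
Of those, in Ward 3: #8, #14 → 2.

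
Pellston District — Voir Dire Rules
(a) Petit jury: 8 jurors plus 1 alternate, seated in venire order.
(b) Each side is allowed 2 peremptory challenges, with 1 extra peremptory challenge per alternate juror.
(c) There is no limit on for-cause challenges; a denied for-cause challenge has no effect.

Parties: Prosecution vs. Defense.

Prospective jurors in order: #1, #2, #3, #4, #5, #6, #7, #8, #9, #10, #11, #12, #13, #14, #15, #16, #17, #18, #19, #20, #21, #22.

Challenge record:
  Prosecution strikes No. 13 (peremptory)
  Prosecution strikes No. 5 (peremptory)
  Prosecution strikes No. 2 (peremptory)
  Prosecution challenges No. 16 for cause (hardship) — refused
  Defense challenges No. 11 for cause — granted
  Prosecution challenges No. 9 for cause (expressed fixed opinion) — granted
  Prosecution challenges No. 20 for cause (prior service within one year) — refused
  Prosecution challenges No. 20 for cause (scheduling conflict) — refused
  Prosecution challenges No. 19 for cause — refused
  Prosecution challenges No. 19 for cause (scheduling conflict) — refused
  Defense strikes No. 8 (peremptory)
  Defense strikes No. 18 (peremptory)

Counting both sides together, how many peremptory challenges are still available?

Prosecution allotment: 2 base + 1 × 1 alternate = 3. Defense allotment: 2 base + 1 × 1 alternate = 3.
Prosecution peremptories used: #13, #5, #2 — 3 (for-cause on #16, #9, #20, #20, #19, #19 don't count).
Defense peremptories used: #8, #18 — 2 (the for-cause on #11 doesn't count).
Remaining: (3 − 3) + (3 − 2) = 1.

1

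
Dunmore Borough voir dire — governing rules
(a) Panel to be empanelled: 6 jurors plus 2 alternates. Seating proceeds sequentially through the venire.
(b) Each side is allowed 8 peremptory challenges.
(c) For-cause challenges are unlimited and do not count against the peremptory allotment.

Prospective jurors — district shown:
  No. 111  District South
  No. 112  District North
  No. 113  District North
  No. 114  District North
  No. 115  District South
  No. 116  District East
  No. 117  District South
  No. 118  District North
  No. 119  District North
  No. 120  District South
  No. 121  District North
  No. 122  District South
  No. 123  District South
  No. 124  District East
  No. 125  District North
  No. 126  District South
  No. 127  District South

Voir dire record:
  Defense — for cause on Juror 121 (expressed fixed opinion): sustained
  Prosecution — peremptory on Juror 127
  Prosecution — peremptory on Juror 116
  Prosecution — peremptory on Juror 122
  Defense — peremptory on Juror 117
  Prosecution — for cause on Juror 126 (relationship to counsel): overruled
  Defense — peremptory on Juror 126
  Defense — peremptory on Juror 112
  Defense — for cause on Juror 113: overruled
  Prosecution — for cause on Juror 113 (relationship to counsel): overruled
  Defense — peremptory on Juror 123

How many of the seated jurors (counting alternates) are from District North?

Removed: #112, #116, #117, #121, #122, #123, #126, #127.
Seated (8 incl. alternates): #111, #113, #114, #115, #118, #119, #120, #124.
Of those, in District North: #113, #114, #118, #119 → 4.

4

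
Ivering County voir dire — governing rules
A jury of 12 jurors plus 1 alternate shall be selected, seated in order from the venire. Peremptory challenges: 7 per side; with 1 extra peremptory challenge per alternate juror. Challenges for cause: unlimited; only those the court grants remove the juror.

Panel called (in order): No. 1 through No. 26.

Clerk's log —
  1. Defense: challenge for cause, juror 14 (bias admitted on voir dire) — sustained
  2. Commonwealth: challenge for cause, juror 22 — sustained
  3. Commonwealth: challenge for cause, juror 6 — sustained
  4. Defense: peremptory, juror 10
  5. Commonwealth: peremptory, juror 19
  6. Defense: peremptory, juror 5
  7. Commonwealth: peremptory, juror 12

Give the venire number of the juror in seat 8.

Removed: #5, #6, #10, #12, #14, #19, #22.
Seating in order: seats 1–12 → #1, #2, #3, #4, #7, #8, #9, #11, #13, #15, #16, #17; alternates → #18.
So seat 8 is #11.

11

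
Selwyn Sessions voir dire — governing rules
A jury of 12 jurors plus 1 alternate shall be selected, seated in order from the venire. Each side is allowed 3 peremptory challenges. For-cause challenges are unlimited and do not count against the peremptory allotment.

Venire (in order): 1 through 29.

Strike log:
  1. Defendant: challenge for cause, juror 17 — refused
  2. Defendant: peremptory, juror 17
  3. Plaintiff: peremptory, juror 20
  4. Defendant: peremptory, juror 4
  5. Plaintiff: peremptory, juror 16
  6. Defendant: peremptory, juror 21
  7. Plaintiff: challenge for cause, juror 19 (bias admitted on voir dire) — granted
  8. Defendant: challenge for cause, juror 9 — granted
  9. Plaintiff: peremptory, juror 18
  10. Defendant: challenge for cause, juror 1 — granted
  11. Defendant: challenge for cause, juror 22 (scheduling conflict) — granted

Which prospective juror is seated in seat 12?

15

Removed: #1, #4, #9, #16, #17, #18, #19, #20, #21, #22.
Seating in order: seats 1–12 → #2, #3, #5, #6, #7, #8, #10, #11, #12, #13, #14, #15; alternates → #23.
So seat 12 is #15.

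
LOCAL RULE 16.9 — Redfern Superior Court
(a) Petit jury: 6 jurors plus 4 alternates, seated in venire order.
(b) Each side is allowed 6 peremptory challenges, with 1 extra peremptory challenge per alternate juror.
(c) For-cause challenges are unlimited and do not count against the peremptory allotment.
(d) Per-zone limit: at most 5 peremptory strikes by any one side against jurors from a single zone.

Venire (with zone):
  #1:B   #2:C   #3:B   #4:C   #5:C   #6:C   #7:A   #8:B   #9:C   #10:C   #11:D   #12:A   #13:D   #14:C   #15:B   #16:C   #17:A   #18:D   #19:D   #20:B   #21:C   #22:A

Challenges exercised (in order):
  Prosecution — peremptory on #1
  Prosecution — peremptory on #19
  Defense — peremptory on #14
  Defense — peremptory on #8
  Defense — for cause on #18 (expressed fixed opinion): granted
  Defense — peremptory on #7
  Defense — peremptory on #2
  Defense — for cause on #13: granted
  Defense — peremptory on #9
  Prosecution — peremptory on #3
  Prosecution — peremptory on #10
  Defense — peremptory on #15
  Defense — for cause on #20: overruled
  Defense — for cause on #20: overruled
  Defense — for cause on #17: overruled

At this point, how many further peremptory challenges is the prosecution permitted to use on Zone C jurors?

4

Prosecution peremptories so far: #1, #19, #3, #10 — 4 of 10 used, 6 left overall.
Against Zone C: #10 — 1 used; per-zone cap 5 leaves 4.
Binding limit: min(6, 4) = 4.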